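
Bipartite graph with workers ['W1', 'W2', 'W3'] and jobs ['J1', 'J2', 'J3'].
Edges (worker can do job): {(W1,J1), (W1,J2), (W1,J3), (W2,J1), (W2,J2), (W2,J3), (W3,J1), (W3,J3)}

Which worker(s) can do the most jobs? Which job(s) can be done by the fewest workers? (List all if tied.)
Most versatile: W1, W2 (3 jobs); Least covered: J2 (2 workers)

Worker degrees (jobs they can do): W1:3, W2:3, W3:2
Job degrees (workers who can do it): J1:3, J2:2, J3:3

Maximum worker degree is 3, achieved by: W1, W2
Minimum job degree is 2, achieved by: J2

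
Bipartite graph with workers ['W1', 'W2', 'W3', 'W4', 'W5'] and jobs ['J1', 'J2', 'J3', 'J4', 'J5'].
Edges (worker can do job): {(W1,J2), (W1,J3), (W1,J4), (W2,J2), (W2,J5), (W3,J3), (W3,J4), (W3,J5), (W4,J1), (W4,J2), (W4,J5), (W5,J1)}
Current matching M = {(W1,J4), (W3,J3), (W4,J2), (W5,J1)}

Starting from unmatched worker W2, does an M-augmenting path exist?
Yes: W2 → J2 → W4 → J5

An M-augmenting path alternates non-matching / matching edges, starting and ending at unmatched vertices.
Path: W2 → J2 → W4 → J5
(J5 is unmatched in M, so the path is augmenting.)
Flipping edges along this path would increase |M| from 4 to 5.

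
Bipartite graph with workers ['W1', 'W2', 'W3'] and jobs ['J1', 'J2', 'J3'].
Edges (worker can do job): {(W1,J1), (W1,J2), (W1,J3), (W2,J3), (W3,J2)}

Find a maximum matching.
Matching: {(W1,J1), (W2,J3), (W3,J2)}

Maximum matching (size 3):
  W1 → J1
  W2 → J3
  W3 → J2

Each worker is assigned to at most one job, and each job to at most one worker.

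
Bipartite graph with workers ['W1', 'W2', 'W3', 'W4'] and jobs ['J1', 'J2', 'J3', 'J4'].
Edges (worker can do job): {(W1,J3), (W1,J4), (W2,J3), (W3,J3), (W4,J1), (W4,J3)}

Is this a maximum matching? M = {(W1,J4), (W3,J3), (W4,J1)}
Yes, size 3 is maximum

Proposed matching has size 3.
Maximum matching size for this graph: 3.

This is a maximum matching.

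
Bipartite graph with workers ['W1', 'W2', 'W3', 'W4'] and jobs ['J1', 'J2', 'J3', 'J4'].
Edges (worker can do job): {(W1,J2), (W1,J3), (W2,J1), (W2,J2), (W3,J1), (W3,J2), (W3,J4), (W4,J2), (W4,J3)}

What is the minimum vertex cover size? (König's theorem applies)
Minimum vertex cover size = 4

By König's theorem: in bipartite graphs,
min vertex cover = max matching = 4

Maximum matching has size 4, so minimum vertex cover also has size 4.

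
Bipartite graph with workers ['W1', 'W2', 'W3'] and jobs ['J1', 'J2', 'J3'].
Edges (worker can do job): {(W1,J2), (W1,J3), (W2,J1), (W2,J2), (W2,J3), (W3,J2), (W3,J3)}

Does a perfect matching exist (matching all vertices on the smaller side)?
Yes, perfect matching exists (size 3)

Perfect matching: {(W1,J3), (W2,J1), (W3,J2)}
All 3 vertices on the smaller side are matched.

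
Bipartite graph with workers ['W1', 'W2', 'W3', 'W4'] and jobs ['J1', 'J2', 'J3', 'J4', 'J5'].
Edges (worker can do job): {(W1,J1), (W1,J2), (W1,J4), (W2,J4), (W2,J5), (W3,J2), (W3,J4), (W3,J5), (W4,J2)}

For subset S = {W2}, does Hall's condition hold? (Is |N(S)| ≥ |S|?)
Yes: |N(S)| = 2, |S| = 1

Subset S = {W2}
Neighbors N(S) = {J4, J5}

|N(S)| = 2, |S| = 1
Hall's condition: |N(S)| ≥ |S| is satisfied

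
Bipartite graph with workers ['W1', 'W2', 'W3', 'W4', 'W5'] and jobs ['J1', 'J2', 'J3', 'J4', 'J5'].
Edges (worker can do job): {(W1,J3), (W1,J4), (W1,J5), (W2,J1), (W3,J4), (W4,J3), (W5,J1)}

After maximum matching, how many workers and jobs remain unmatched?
Unmatched: 1 workers, 1 jobs

Maximum matching size: 4
Workers: 5 total, 4 matched, 1 unmatched
Jobs: 5 total, 4 matched, 1 unmatched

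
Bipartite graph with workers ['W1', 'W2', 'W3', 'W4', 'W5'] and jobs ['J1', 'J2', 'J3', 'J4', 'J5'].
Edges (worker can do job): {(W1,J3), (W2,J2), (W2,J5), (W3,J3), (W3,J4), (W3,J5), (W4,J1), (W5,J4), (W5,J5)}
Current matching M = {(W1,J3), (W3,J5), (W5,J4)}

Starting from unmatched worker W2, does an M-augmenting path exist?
Yes: W2 → J2

An M-augmenting path alternates non-matching / matching edges, starting and ending at unmatched vertices.
Path: W2 → J2
(J2 is unmatched in M, so the path is augmenting.)
Flipping edges along this path would increase |M| from 3 to 4.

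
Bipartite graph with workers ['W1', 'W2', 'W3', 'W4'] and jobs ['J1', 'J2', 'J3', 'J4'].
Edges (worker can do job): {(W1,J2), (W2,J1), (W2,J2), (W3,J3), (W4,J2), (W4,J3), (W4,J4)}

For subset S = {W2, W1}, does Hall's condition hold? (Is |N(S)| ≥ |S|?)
Yes: |N(S)| = 2, |S| = 2

Subset S = {W2, W1}
Neighbors N(S) = {J1, J2}

|N(S)| = 2, |S| = 2
Hall's condition: |N(S)| ≥ |S| is satisfied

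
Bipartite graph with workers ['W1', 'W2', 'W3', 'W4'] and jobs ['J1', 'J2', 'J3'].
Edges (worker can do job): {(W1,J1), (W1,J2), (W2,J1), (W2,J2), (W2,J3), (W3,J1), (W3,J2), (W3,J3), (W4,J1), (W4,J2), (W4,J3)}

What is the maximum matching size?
Maximum matching size = 3

Maximum matching: {(W2,J3), (W3,J1), (W4,J2)}
Size: 3

This assigns 3 workers to 3 distinct jobs.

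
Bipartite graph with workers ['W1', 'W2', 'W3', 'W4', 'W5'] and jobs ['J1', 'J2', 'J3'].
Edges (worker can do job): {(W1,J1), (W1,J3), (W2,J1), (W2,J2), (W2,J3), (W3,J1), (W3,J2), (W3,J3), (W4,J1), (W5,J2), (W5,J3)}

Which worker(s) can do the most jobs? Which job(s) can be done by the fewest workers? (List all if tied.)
Most versatile: W2, W3 (3 jobs); Least covered: J2 (3 workers)

Worker degrees (jobs they can do): W1:2, W2:3, W3:3, W4:1, W5:2
Job degrees (workers who can do it): J1:4, J2:3, J3:4

Maximum worker degree is 3, achieved by: W2, W3
Minimum job degree is 3, achieved by: J2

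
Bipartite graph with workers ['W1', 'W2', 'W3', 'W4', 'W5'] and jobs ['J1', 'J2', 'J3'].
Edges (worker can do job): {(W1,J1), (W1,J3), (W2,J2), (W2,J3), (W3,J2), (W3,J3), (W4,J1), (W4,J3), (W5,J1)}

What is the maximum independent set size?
Maximum independent set = 5

By König's theorem:
- Min vertex cover = Max matching = 3
- Max independent set = Total vertices - Min vertex cover
- Max independent set = 8 - 3 = 5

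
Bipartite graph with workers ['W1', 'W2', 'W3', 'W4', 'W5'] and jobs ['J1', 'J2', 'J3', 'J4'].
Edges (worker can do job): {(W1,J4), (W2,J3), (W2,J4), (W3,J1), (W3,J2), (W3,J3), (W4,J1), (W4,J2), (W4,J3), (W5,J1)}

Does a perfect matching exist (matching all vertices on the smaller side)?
Yes, perfect matching exists (size 4)

Perfect matching: {(W1,J4), (W3,J2), (W4,J3), (W5,J1)}
All 4 vertices on the smaller side are matched.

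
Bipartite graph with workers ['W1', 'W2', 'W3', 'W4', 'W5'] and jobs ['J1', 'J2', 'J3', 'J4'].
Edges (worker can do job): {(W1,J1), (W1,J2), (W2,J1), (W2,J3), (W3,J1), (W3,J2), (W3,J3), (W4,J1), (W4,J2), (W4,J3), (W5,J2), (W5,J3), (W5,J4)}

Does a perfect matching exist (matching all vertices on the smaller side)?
Yes, perfect matching exists (size 4)

Perfect matching: {(W1,J2), (W3,J3), (W4,J1), (W5,J4)}
All 4 vertices on the smaller side are matched.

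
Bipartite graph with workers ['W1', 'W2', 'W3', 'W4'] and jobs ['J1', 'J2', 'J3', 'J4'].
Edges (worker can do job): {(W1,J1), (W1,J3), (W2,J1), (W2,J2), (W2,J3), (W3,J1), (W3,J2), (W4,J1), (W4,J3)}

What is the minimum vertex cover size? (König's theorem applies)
Minimum vertex cover size = 3

By König's theorem: in bipartite graphs,
min vertex cover = max matching = 3

Maximum matching has size 3, so minimum vertex cover also has size 3.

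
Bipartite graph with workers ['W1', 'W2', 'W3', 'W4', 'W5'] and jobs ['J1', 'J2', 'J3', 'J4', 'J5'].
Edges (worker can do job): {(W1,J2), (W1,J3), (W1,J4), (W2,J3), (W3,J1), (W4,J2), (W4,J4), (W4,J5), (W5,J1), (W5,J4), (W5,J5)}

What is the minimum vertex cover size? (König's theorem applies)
Minimum vertex cover size = 5

By König's theorem: in bipartite graphs,
min vertex cover = max matching = 5

Maximum matching has size 5, so minimum vertex cover also has size 5.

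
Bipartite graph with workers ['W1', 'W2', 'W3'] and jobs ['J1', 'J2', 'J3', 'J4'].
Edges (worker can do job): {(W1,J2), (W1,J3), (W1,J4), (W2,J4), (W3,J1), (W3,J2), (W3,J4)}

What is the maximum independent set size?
Maximum independent set = 4

By König's theorem:
- Min vertex cover = Max matching = 3
- Max independent set = Total vertices - Min vertex cover
- Max independent set = 7 - 3 = 4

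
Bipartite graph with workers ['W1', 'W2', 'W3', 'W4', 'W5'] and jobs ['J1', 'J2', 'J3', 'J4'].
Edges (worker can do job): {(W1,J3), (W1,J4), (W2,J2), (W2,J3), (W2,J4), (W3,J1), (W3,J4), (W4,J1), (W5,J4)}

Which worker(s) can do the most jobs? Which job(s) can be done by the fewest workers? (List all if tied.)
Most versatile: W2 (3 jobs); Least covered: J2 (1 workers)

Worker degrees (jobs they can do): W1:2, W2:3, W3:2, W4:1, W5:1
Job degrees (workers who can do it): J1:2, J2:1, J3:2, J4:4

Maximum worker degree is 3, achieved by: W2
Minimum job degree is 1, achieved by: J2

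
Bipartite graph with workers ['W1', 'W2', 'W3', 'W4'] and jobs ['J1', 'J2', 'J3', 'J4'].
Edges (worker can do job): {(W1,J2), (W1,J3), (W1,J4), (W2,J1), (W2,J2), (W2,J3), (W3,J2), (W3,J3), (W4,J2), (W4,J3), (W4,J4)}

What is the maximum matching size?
Maximum matching size = 4

Maximum matching: {(W1,J2), (W2,J1), (W3,J3), (W4,J4)}
Size: 4

This assigns 4 workers to 4 distinct jobs.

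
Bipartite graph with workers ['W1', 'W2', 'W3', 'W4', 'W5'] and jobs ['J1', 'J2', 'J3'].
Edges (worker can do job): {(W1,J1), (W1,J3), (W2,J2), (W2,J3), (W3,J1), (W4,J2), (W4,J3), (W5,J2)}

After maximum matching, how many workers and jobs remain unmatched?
Unmatched: 2 workers, 0 jobs

Maximum matching size: 3
Workers: 5 total, 3 matched, 2 unmatched
Jobs: 3 total, 3 matched, 0 unmatched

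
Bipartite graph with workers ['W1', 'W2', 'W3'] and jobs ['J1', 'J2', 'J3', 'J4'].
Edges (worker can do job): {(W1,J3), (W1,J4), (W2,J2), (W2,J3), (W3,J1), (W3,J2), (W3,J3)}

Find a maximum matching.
Matching: {(W1,J4), (W2,J3), (W3,J2)}

Maximum matching (size 3):
  W1 → J4
  W2 → J3
  W3 → J2

Each worker is assigned to at most one job, and each job to at most one worker.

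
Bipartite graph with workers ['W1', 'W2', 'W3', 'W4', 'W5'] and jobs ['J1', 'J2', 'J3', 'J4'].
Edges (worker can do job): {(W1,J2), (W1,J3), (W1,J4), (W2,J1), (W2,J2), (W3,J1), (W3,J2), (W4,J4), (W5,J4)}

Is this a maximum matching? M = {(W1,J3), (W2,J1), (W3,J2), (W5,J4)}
Yes, size 4 is maximum

Proposed matching has size 4.
Maximum matching size for this graph: 4.

This is a maximum matching.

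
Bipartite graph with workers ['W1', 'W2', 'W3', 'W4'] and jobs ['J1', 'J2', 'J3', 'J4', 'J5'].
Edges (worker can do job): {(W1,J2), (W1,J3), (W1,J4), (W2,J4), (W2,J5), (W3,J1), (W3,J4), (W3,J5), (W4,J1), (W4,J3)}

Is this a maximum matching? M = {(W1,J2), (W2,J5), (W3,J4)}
No, size 3 is not maximum

Proposed matching has size 3.
Maximum matching size for this graph: 4.

This is NOT maximum - can be improved to size 4.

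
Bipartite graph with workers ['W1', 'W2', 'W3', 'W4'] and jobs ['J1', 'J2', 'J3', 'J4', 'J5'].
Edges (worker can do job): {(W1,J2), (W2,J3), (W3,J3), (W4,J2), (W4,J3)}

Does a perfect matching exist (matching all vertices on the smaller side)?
No, maximum matching has size 2 < 4

Maximum matching has size 2, need 4 for perfect matching.
Unmatched workers: ['W1', 'W2']
Unmatched jobs: ['J5', 'J1', 'J4']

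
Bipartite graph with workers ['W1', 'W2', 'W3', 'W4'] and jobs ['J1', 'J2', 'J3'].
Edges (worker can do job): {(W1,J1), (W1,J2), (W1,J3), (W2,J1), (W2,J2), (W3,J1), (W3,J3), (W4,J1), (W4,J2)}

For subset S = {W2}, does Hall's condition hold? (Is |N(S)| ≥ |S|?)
Yes: |N(S)| = 2, |S| = 1

Subset S = {W2}
Neighbors N(S) = {J1, J2}

|N(S)| = 2, |S| = 1
Hall's condition: |N(S)| ≥ |S| is satisfied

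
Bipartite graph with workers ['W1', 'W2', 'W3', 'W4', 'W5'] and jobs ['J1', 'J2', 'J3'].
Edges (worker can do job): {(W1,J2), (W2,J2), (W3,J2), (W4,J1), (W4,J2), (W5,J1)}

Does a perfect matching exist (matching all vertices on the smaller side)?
No, maximum matching has size 2 < 3

Maximum matching has size 2, need 3 for perfect matching.
Unmatched workers: ['W4', 'W1', 'W2']
Unmatched jobs: ['J3']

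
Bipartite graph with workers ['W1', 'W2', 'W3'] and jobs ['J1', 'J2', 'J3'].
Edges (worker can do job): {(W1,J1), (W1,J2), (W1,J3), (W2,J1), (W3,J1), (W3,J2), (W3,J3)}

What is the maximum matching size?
Maximum matching size = 3

Maximum matching: {(W1,J3), (W2,J1), (W3,J2)}
Size: 3

This assigns 3 workers to 3 distinct jobs.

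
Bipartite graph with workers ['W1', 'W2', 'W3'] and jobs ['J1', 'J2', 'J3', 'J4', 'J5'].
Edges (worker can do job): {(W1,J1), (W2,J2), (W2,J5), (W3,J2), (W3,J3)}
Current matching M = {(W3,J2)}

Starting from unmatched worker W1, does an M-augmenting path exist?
Yes: W1 → J1

An M-augmenting path alternates non-matching / matching edges, starting and ending at unmatched vertices.
Path: W1 → J1
(J1 is unmatched in M, so the path is augmenting.)
Flipping edges along this path would increase |M| from 1 to 2.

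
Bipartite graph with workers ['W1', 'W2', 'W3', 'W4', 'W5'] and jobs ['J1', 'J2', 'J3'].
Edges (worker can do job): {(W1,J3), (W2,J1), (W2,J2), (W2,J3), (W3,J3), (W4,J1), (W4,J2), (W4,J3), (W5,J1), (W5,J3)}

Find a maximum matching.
Matching: {(W3,J3), (W4,J2), (W5,J1)}

Maximum matching (size 3):
  W3 → J3
  W4 → J2
  W5 → J1

Each worker is assigned to at most one job, and each job to at most one worker.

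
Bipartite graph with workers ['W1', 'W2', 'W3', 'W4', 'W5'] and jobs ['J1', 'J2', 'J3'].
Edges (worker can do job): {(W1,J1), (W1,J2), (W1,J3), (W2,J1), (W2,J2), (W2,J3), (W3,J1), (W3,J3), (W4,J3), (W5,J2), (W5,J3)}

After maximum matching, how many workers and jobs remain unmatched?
Unmatched: 2 workers, 0 jobs

Maximum matching size: 3
Workers: 5 total, 3 matched, 2 unmatched
Jobs: 3 total, 3 matched, 0 unmatched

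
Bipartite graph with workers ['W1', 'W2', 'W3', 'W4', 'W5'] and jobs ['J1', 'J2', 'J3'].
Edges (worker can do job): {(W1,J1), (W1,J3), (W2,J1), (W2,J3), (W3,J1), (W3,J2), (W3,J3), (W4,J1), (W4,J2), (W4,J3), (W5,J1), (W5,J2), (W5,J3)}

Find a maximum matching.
Matching: {(W3,J3), (W4,J2), (W5,J1)}

Maximum matching (size 3):
  W3 → J3
  W4 → J2
  W5 → J1

Each worker is assigned to at most one job, and each job to at most one worker.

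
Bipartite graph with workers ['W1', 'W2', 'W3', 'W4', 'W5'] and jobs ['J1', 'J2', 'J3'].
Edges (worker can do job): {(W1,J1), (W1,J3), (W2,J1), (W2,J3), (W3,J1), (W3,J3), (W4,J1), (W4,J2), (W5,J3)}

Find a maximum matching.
Matching: {(W1,J1), (W3,J3), (W4,J2)}

Maximum matching (size 3):
  W1 → J1
  W3 → J3
  W4 → J2

Each worker is assigned to at most one job, and each job to at most one worker.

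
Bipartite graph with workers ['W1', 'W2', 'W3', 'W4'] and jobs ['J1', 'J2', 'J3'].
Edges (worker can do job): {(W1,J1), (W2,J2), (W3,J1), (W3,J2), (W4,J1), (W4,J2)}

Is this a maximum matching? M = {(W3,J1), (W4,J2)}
Yes, size 2 is maximum

Proposed matching has size 2.
Maximum matching size for this graph: 2.

This is a maximum matching.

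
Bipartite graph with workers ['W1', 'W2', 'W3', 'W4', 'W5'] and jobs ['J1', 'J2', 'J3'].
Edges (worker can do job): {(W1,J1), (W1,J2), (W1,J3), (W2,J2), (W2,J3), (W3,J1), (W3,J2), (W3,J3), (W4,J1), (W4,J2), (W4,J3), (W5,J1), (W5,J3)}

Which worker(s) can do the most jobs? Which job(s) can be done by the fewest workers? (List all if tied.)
Most versatile: W1, W3, W4 (3 jobs); Least covered: J1, J2 (4 workers)

Worker degrees (jobs they can do): W1:3, W2:2, W3:3, W4:3, W5:2
Job degrees (workers who can do it): J1:4, J2:4, J3:5

Maximum worker degree is 3, achieved by: W1, W3, W4
Minimum job degree is 4, achieved by: J1, J2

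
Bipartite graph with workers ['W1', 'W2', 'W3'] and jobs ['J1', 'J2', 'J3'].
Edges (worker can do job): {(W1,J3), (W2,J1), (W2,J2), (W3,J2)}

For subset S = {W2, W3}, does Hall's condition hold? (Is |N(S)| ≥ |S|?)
Yes: |N(S)| = 2, |S| = 2

Subset S = {W2, W3}
Neighbors N(S) = {J1, J2}

|N(S)| = 2, |S| = 2
Hall's condition: |N(S)| ≥ |S| is satisfied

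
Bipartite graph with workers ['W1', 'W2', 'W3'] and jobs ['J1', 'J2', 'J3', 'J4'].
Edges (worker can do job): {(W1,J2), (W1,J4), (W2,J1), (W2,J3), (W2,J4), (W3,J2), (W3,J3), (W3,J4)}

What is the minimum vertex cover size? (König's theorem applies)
Minimum vertex cover size = 3

By König's theorem: in bipartite graphs,
min vertex cover = max matching = 3

Maximum matching has size 3, so minimum vertex cover also has size 3.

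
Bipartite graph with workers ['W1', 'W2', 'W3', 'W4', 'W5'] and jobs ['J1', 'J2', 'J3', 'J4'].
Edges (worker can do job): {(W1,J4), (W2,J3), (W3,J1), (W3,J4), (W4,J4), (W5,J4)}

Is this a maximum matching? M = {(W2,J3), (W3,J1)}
No, size 2 is not maximum

Proposed matching has size 2.
Maximum matching size for this graph: 3.

This is NOT maximum - can be improved to size 3.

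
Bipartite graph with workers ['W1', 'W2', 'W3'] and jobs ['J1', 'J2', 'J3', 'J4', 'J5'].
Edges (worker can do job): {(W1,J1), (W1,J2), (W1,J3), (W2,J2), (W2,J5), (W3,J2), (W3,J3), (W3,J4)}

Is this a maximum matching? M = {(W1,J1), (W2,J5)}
No, size 2 is not maximum

Proposed matching has size 2.
Maximum matching size for this graph: 3.

This is NOT maximum - can be improved to size 3.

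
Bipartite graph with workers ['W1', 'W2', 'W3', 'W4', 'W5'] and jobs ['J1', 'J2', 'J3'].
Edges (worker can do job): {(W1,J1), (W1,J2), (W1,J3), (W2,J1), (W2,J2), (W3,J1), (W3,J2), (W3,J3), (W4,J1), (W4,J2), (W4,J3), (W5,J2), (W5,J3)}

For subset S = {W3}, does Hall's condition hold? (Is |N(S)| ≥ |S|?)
Yes: |N(S)| = 3, |S| = 1

Subset S = {W3}
Neighbors N(S) = {J1, J2, J3}

|N(S)| = 3, |S| = 1
Hall's condition: |N(S)| ≥ |S| is satisfied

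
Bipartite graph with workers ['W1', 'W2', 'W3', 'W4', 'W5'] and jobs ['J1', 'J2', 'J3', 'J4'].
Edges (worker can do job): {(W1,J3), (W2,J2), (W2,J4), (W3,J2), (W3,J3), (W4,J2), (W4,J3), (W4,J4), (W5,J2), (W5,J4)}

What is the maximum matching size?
Maximum matching size = 3

Maximum matching: {(W3,J3), (W4,J4), (W5,J2)}
Size: 3

This assigns 3 workers to 3 distinct jobs.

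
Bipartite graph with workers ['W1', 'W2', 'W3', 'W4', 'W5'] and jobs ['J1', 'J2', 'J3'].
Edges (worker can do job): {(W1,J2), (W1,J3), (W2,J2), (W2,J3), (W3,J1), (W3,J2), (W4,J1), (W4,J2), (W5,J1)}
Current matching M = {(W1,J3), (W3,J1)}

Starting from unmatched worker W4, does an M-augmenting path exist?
Yes: W4 → J2

An M-augmenting path alternates non-matching / matching edges, starting and ending at unmatched vertices.
Path: W4 → J2
(J2 is unmatched in M, so the path is augmenting.)
Flipping edges along this path would increase |M| from 2 to 3.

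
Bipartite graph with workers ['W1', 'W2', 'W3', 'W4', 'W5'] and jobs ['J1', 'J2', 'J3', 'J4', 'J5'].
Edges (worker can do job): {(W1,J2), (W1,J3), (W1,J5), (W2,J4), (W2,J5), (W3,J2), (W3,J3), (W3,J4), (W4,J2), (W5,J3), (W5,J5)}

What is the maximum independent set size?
Maximum independent set = 6

By König's theorem:
- Min vertex cover = Max matching = 4
- Max independent set = Total vertices - Min vertex cover
- Max independent set = 10 - 4 = 6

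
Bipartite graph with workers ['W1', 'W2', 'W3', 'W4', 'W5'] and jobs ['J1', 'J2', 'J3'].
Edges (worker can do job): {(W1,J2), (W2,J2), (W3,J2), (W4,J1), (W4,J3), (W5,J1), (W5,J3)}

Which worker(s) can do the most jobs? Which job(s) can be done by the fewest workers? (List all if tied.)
Most versatile: W4, W5 (2 jobs); Least covered: J1, J3 (2 workers)

Worker degrees (jobs they can do): W1:1, W2:1, W3:1, W4:2, W5:2
Job degrees (workers who can do it): J1:2, J2:3, J3:2

Maximum worker degree is 2, achieved by: W4, W5
Minimum job degree is 2, achieved by: J1, J3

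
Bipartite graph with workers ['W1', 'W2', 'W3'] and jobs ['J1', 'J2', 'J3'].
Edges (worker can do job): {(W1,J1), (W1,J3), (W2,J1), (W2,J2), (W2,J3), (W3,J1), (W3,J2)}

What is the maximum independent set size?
Maximum independent set = 3

By König's theorem:
- Min vertex cover = Max matching = 3
- Max independent set = Total vertices - Min vertex cover
- Max independent set = 6 - 3 = 3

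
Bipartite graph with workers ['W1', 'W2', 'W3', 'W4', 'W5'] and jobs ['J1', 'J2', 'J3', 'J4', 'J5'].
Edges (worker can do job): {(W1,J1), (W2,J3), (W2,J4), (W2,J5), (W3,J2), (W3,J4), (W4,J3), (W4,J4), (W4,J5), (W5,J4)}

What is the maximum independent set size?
Maximum independent set = 5

By König's theorem:
- Min vertex cover = Max matching = 5
- Max independent set = Total vertices - Min vertex cover
- Max independent set = 10 - 5 = 5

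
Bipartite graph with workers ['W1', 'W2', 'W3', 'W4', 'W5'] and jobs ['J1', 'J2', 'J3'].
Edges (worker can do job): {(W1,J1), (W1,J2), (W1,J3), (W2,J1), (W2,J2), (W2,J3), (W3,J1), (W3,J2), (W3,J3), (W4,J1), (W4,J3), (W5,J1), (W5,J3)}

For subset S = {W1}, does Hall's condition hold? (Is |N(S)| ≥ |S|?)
Yes: |N(S)| = 3, |S| = 1

Subset S = {W1}
Neighbors N(S) = {J1, J2, J3}

|N(S)| = 3, |S| = 1
Hall's condition: |N(S)| ≥ |S| is satisfied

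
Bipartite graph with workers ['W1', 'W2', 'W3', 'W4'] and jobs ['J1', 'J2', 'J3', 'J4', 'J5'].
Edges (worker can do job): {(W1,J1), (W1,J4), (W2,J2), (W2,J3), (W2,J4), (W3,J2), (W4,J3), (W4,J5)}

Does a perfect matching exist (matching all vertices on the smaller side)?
Yes, perfect matching exists (size 4)

Perfect matching: {(W1,J1), (W2,J3), (W3,J2), (W4,J5)}
All 4 vertices on the smaller side are matched.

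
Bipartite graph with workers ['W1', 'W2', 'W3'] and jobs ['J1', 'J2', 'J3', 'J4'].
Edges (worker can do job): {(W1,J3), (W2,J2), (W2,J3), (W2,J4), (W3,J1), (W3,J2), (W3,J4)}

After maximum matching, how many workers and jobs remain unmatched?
Unmatched: 0 workers, 1 jobs

Maximum matching size: 3
Workers: 3 total, 3 matched, 0 unmatched
Jobs: 4 total, 3 matched, 1 unmatched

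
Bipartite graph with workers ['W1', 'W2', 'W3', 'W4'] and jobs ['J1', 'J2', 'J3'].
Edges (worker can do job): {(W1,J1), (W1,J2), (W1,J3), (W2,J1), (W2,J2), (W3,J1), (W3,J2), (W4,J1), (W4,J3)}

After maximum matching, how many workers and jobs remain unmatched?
Unmatched: 1 workers, 0 jobs

Maximum matching size: 3
Workers: 4 total, 3 matched, 1 unmatched
Jobs: 3 total, 3 matched, 0 unmatched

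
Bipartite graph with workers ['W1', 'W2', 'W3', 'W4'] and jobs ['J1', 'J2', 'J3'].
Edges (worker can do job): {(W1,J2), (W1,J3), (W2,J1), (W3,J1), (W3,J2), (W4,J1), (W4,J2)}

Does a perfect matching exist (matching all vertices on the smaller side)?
Yes, perfect matching exists (size 3)

Perfect matching: {(W1,J3), (W3,J2), (W4,J1)}
All 3 vertices on the smaller side are matched.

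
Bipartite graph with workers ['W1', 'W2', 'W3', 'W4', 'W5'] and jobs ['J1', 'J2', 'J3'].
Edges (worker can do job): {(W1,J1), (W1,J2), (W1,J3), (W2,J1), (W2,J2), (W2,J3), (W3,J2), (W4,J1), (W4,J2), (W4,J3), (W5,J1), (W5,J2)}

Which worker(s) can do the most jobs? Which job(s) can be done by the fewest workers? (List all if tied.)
Most versatile: W1, W2, W4 (3 jobs); Least covered: J3 (3 workers)

Worker degrees (jobs they can do): W1:3, W2:3, W3:1, W4:3, W5:2
Job degrees (workers who can do it): J1:4, J2:5, J3:3

Maximum worker degree is 3, achieved by: W1, W2, W4
Minimum job degree is 3, achieved by: J3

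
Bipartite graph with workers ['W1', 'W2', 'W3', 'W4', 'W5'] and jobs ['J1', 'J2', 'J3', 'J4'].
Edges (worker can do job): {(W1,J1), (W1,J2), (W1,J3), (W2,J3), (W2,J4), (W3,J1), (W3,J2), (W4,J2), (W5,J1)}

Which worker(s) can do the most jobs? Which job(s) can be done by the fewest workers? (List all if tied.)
Most versatile: W1 (3 jobs); Least covered: J4 (1 workers)

Worker degrees (jobs they can do): W1:3, W2:2, W3:2, W4:1, W5:1
Job degrees (workers who can do it): J1:3, J2:3, J3:2, J4:1

Maximum worker degree is 3, achieved by: W1
Minimum job degree is 1, achieved by: J4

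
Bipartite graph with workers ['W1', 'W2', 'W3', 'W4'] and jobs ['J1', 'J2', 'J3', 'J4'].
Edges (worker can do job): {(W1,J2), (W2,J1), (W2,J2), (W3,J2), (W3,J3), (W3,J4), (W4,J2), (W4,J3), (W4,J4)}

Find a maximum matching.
Matching: {(W1,J2), (W2,J1), (W3,J4), (W4,J3)}

Maximum matching (size 4):
  W1 → J2
  W2 → J1
  W3 → J4
  W4 → J3

Each worker is assigned to at most one job, and each job to at most one worker.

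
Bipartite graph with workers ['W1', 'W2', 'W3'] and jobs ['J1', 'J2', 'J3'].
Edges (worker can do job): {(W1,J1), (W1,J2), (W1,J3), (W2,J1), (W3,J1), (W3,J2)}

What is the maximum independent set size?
Maximum independent set = 3

By König's theorem:
- Min vertex cover = Max matching = 3
- Max independent set = Total vertices - Min vertex cover
- Max independent set = 6 - 3 = 3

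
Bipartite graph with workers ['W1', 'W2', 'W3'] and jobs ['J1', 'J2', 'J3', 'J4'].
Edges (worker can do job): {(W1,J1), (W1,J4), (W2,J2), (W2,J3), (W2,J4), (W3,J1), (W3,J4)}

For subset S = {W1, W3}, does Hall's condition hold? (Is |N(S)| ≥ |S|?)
Yes: |N(S)| = 2, |S| = 2

Subset S = {W1, W3}
Neighbors N(S) = {J1, J4}

|N(S)| = 2, |S| = 2
Hall's condition: |N(S)| ≥ |S| is satisfied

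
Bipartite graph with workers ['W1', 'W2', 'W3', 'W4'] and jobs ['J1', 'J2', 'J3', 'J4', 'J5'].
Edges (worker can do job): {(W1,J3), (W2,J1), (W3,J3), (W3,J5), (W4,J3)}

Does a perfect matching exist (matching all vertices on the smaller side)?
No, maximum matching has size 3 < 4

Maximum matching has size 3, need 4 for perfect matching.
Unmatched workers: ['W1']
Unmatched jobs: ['J2', 'J4']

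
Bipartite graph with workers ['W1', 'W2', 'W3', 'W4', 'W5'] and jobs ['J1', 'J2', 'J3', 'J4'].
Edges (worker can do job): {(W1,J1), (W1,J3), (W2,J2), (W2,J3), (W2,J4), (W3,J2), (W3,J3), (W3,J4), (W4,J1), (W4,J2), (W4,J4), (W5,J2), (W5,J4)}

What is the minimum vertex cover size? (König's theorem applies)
Minimum vertex cover size = 4

By König's theorem: in bipartite graphs,
min vertex cover = max matching = 4

Maximum matching has size 4, so minimum vertex cover also has size 4.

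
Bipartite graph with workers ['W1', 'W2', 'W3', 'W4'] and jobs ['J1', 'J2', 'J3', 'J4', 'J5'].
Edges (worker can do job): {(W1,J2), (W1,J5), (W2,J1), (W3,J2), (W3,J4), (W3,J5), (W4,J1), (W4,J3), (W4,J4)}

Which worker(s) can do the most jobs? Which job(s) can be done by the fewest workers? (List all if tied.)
Most versatile: W3, W4 (3 jobs); Least covered: J3 (1 workers)

Worker degrees (jobs they can do): W1:2, W2:1, W3:3, W4:3
Job degrees (workers who can do it): J1:2, J2:2, J3:1, J4:2, J5:2

Maximum worker degree is 3, achieved by: W3, W4
Minimum job degree is 1, achieved by: J3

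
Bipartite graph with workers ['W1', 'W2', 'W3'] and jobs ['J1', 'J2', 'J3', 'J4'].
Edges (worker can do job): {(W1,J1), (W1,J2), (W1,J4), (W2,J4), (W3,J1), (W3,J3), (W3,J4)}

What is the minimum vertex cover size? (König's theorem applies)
Minimum vertex cover size = 3

By König's theorem: in bipartite graphs,
min vertex cover = max matching = 3

Maximum matching has size 3, so minimum vertex cover also has size 3.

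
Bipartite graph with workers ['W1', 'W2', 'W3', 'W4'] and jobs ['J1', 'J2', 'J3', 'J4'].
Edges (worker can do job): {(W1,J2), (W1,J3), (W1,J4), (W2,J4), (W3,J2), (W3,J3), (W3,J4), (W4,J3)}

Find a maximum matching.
Matching: {(W1,J4), (W3,J2), (W4,J3)}

Maximum matching (size 3):
  W1 → J4
  W3 → J2
  W4 → J3

Each worker is assigned to at most one job, and each job to at most one worker.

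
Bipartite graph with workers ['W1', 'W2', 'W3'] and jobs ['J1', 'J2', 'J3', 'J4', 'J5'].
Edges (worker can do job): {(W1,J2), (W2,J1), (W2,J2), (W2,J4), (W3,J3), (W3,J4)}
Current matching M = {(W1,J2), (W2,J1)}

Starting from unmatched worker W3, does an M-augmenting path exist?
Yes: W3 → J4

An M-augmenting path alternates non-matching / matching edges, starting and ending at unmatched vertices.
Path: W3 → J4
(J4 is unmatched in M, so the path is augmenting.)
Flipping edges along this path would increase |M| from 2 to 3.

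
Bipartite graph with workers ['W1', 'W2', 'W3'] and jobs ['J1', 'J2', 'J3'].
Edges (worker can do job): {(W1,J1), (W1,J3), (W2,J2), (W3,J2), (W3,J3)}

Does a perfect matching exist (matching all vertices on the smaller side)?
Yes, perfect matching exists (size 3)

Perfect matching: {(W1,J1), (W2,J2), (W3,J3)}
All 3 vertices on the smaller side are matched.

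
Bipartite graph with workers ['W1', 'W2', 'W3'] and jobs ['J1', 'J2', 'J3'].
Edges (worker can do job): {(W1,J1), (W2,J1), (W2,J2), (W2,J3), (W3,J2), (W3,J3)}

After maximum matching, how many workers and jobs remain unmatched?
Unmatched: 0 workers, 0 jobs

Maximum matching size: 3
Workers: 3 total, 3 matched, 0 unmatched
Jobs: 3 total, 3 matched, 0 unmatched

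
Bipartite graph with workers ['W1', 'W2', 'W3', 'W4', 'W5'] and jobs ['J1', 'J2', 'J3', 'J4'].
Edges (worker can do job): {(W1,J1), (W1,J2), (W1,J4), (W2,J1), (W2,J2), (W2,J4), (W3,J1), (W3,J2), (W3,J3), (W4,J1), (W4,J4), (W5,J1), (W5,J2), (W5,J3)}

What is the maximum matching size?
Maximum matching size = 4

Maximum matching: {(W1,J2), (W3,J3), (W4,J4), (W5,J1)}
Size: 4

This assigns 4 workers to 4 distinct jobs.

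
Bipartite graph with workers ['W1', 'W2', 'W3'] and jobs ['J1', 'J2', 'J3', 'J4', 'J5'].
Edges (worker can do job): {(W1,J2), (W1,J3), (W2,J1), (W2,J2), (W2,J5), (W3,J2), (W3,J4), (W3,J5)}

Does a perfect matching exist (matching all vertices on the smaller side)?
Yes, perfect matching exists (size 3)

Perfect matching: {(W1,J3), (W2,J5), (W3,J4)}
All 3 vertices on the smaller side are matched.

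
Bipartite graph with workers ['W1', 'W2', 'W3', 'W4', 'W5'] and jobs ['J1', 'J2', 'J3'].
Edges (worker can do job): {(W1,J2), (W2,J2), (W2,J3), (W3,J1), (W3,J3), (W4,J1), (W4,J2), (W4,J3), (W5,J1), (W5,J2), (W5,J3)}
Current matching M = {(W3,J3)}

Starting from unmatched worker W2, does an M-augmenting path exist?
Yes: W2 → J3 → W3 → J1

An M-augmenting path alternates non-matching / matching edges, starting and ending at unmatched vertices.
Path: W2 → J3 → W3 → J1
(J1 is unmatched in M, so the path is augmenting.)
Flipping edges along this path would increase |M| from 1 to 2.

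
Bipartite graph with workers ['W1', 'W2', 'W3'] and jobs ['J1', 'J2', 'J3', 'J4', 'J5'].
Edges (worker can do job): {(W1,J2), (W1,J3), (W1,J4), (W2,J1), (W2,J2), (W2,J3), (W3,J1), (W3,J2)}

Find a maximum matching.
Matching: {(W1,J3), (W2,J1), (W3,J2)}

Maximum matching (size 3):
  W1 → J3
  W2 → J1
  W3 → J2

Each worker is assigned to at most one job, and each job to at most one worker.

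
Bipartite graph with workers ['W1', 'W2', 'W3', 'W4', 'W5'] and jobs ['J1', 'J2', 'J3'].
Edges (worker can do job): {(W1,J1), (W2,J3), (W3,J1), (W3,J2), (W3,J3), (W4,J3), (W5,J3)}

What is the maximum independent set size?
Maximum independent set = 5

By König's theorem:
- Min vertex cover = Max matching = 3
- Max independent set = Total vertices - Min vertex cover
- Max independent set = 8 - 3 = 5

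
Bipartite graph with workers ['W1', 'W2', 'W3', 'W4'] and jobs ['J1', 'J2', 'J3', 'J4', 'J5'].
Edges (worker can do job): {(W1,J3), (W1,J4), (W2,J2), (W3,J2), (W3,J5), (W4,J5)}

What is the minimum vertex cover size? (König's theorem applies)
Minimum vertex cover size = 3

By König's theorem: in bipartite graphs,
min vertex cover = max matching = 3

Maximum matching has size 3, so minimum vertex cover also has size 3.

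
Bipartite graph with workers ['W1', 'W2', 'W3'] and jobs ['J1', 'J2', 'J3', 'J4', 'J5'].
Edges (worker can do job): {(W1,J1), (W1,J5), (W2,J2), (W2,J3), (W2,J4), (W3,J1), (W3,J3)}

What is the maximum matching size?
Maximum matching size = 3

Maximum matching: {(W1,J1), (W2,J2), (W3,J3)}
Size: 3

This assigns 3 workers to 3 distinct jobs.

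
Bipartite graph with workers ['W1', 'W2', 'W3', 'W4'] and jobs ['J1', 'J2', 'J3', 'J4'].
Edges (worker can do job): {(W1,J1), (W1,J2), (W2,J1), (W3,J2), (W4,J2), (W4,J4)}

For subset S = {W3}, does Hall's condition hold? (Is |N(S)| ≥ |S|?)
Yes: |N(S)| = 1, |S| = 1

Subset S = {W3}
Neighbors N(S) = {J2}

|N(S)| = 1, |S| = 1
Hall's condition: |N(S)| ≥ |S| is satisfied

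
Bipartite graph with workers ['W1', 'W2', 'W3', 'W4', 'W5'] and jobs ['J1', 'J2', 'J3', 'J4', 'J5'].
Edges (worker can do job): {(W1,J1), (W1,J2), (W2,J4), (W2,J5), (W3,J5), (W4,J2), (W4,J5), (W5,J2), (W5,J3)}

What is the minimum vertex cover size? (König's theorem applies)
Minimum vertex cover size = 5

By König's theorem: in bipartite graphs,
min vertex cover = max matching = 5

Maximum matching has size 5, so minimum vertex cover also has size 5.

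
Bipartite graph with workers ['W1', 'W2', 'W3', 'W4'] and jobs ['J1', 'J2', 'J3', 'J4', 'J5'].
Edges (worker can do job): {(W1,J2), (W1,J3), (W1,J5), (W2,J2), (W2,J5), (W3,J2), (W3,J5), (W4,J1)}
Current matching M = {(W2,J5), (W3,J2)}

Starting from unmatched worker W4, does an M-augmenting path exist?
Yes: W4 → J1

An M-augmenting path alternates non-matching / matching edges, starting and ending at unmatched vertices.
Path: W4 → J1
(J1 is unmatched in M, so the path is augmenting.)
Flipping edges along this path would increase |M| from 2 to 3.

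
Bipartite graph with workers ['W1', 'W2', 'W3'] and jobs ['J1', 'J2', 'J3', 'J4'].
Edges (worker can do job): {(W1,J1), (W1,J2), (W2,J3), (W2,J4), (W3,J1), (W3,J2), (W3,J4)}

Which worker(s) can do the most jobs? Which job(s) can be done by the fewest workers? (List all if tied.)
Most versatile: W3 (3 jobs); Least covered: J3 (1 workers)

Worker degrees (jobs they can do): W1:2, W2:2, W3:3
Job degrees (workers who can do it): J1:2, J2:2, J3:1, J4:2

Maximum worker degree is 3, achieved by: W3
Minimum job degree is 1, achieved by: J3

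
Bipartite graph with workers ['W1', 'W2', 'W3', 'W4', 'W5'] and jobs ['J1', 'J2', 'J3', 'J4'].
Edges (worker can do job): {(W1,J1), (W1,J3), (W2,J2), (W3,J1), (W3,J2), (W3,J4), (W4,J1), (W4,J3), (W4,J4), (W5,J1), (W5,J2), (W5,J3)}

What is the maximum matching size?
Maximum matching size = 4

Maximum matching: {(W1,J1), (W3,J4), (W4,J3), (W5,J2)}
Size: 4

This assigns 4 workers to 4 distinct jobs.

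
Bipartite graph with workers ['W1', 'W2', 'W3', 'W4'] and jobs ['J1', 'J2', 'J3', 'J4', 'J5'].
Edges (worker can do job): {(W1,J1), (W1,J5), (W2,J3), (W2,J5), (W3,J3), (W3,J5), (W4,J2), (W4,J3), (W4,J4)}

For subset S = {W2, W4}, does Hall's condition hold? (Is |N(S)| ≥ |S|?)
Yes: |N(S)| = 4, |S| = 2

Subset S = {W2, W4}
Neighbors N(S) = {J2, J3, J4, J5}

|N(S)| = 4, |S| = 2
Hall's condition: |N(S)| ≥ |S| is satisfied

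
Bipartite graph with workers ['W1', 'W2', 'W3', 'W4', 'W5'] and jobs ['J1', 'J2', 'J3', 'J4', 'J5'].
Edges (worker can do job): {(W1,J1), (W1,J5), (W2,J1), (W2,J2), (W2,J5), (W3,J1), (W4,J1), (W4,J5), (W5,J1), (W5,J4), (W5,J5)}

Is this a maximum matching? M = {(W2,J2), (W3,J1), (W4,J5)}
No, size 3 is not maximum

Proposed matching has size 3.
Maximum matching size for this graph: 4.

This is NOT maximum - can be improved to size 4.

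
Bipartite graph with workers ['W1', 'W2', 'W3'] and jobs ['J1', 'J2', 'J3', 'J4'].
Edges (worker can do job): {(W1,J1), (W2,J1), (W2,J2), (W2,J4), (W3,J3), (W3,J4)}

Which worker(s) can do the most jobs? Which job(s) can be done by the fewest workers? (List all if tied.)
Most versatile: W2 (3 jobs); Least covered: J2, J3 (1 workers)

Worker degrees (jobs they can do): W1:1, W2:3, W3:2
Job degrees (workers who can do it): J1:2, J2:1, J3:1, J4:2

Maximum worker degree is 3, achieved by: W2
Minimum job degree is 1, achieved by: J2, J3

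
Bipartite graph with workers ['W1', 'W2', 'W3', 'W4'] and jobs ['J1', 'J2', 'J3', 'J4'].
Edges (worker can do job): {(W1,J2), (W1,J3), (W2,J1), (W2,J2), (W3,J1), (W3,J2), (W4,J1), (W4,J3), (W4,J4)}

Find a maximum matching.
Matching: {(W1,J3), (W2,J2), (W3,J1), (W4,J4)}

Maximum matching (size 4):
  W1 → J3
  W2 → J2
  W3 → J1
  W4 → J4

Each worker is assigned to at most one job, and each job to at most one worker.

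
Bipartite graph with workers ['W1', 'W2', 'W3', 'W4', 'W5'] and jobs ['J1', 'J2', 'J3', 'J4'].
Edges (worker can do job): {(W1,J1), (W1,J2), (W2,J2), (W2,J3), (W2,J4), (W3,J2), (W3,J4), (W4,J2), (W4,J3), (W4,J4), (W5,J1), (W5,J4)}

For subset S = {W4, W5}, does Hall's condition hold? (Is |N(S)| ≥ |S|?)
Yes: |N(S)| = 4, |S| = 2

Subset S = {W4, W5}
Neighbors N(S) = {J1, J2, J3, J4}

|N(S)| = 4, |S| = 2
Hall's condition: |N(S)| ≥ |S| is satisfied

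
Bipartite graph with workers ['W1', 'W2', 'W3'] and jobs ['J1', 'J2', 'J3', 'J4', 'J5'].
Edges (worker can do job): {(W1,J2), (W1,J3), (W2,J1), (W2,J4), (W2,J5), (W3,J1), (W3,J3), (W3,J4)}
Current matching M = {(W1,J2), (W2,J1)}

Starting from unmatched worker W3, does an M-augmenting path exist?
Yes: W3 → J3

An M-augmenting path alternates non-matching / matching edges, starting and ending at unmatched vertices.
Path: W3 → J3
(J3 is unmatched in M, so the path is augmenting.)
Flipping edges along this path would increase |M| from 2 to 3.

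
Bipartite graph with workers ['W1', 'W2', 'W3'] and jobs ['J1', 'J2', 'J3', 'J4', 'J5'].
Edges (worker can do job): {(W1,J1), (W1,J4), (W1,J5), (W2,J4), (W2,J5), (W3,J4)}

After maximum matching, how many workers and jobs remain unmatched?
Unmatched: 0 workers, 2 jobs

Maximum matching size: 3
Workers: 3 total, 3 matched, 0 unmatched
Jobs: 5 total, 3 matched, 2 unmatched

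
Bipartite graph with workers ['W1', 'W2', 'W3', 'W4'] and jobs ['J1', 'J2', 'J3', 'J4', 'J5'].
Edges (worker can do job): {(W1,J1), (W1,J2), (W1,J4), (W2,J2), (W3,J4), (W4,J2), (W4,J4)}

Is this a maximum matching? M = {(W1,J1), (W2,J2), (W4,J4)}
Yes, size 3 is maximum

Proposed matching has size 3.
Maximum matching size for this graph: 3.

This is a maximum matching.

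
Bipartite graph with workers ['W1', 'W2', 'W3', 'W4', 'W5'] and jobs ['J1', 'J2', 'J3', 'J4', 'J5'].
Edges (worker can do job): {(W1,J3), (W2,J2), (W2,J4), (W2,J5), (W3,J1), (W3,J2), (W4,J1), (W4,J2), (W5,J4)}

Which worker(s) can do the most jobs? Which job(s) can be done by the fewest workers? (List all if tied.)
Most versatile: W2 (3 jobs); Least covered: J3, J5 (1 workers)

Worker degrees (jobs they can do): W1:1, W2:3, W3:2, W4:2, W5:1
Job degrees (workers who can do it): J1:2, J2:3, J3:1, J4:2, J5:1

Maximum worker degree is 3, achieved by: W2
Minimum job degree is 1, achieved by: J3, J5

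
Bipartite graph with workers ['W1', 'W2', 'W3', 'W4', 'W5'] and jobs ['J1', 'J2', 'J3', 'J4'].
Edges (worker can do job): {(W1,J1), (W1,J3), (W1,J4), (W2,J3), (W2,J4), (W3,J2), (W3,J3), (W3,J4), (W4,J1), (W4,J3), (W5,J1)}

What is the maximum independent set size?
Maximum independent set = 5

By König's theorem:
- Min vertex cover = Max matching = 4
- Max independent set = Total vertices - Min vertex cover
- Max independent set = 9 - 4 = 5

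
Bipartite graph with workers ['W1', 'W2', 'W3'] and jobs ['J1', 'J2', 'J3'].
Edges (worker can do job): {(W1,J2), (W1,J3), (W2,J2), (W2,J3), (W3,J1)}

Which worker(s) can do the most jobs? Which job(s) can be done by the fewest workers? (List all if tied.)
Most versatile: W1, W2 (2 jobs); Least covered: J1 (1 workers)

Worker degrees (jobs they can do): W1:2, W2:2, W3:1
Job degrees (workers who can do it): J1:1, J2:2, J3:2

Maximum worker degree is 2, achieved by: W1, W2
Minimum job degree is 1, achieved by: J1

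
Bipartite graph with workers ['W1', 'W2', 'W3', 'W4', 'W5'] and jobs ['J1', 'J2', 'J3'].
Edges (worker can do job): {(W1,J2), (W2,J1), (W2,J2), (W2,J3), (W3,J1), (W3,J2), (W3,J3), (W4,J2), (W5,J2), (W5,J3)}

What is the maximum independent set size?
Maximum independent set = 5

By König's theorem:
- Min vertex cover = Max matching = 3
- Max independent set = Total vertices - Min vertex cover
- Max independent set = 8 - 3 = 5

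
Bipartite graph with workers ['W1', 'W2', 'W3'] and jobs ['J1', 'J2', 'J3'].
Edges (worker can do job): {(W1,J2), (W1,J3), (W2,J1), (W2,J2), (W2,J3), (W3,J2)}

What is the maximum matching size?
Maximum matching size = 3

Maximum matching: {(W1,J3), (W2,J1), (W3,J2)}
Size: 3

This assigns 3 workers to 3 distinct jobs.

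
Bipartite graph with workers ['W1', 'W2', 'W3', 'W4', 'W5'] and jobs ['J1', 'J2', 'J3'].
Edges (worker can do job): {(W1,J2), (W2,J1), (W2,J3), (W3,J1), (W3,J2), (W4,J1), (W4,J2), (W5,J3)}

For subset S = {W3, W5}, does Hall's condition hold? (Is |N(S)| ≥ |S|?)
Yes: |N(S)| = 3, |S| = 2

Subset S = {W3, W5}
Neighbors N(S) = {J1, J2, J3}

|N(S)| = 3, |S| = 2
Hall's condition: |N(S)| ≥ |S| is satisfied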